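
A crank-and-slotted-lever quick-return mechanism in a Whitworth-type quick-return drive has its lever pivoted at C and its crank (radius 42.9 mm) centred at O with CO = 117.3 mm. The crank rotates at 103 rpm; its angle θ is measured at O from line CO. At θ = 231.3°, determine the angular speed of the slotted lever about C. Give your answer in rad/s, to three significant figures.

1.51

ω = 10.79 rad/s (from 103 rpm).
Crank pin A relative to C: A = (d + r cosθ, r sinθ); lever angle φ = atan2(r sinθ, d + r cosθ).
Differentiating tanφ: φ̇ = rω(d cosθ + r)/(d² + r² + 2dr cosθ).
d² + r² + 2dr cosθ = |CA|² = 0.00930705 m²;  d cosθ + r = -0.030441 m.
|ω_lever| = |0.0429·10.79·-0.030441| / 0.00930705 = 1.5135 rad/s.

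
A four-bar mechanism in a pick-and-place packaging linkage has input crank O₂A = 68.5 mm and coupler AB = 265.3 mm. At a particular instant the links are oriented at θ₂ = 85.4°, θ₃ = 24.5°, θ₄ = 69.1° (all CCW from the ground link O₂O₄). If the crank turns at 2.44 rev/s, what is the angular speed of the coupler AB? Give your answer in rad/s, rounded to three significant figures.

ω₂ = 15.33 rad/s (from 2.44 rev/s).
Differentiating the loop-closure r₂e^{iθ₂}+r₃e^{iθ₃}=r₁+r₄e^{iθ₄} gives r₂ω₂e^{iθ₂}+r₃ω₃e^{iθ₃}=r₄ω₄e^{iθ₄}.
Eliminating the other unknown: ω₃ = r₂ω₂ sin(θ₄−θ₂) / [r₃ sin(θ₃−θ₄)].
Numerator sine = -0.28067; denominator sine = -0.70215.
Result = 0.0685·15.33·(-0.28067) / (0.2653·(-0.70215)) = +1.5823 rad/s; magnitude 1.5823 rad/s.

1.58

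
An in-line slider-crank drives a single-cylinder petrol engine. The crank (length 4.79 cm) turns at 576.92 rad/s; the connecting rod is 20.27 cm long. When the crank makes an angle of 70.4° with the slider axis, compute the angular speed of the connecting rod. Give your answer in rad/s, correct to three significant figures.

ω = 576.9 rad/s
The rod makes angle φ with the slider axis where L sinφ = r sinθ; differentiating, L cosφ·φ̇ = r ω cosθ.
L cosφ = √(L² − r² sin²θ) = 0.19761 m.
|ω_rod| = r ω |cosθ| / √(L² − r² sin²θ) = 0.0479·576.9·0.33545/0.19761 = 46.91 rad/s.

46.9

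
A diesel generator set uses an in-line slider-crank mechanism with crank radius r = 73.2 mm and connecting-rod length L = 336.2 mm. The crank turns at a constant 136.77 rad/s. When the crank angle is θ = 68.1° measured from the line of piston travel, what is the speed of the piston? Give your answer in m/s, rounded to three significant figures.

10.1

ω = 136.8 rad/s
For an in-line slider-crank, x = r cosθ + √(L² − r² sin²θ), so v = −rω sinθ·[1 + r cosθ/√(L² − r² sin²θ)].
With r = 0.0732 m, L = 0.3362 m, θ = 68.1°: √(L² − r² sin²θ) = 0.32927 m.
v = −0.0732·136.8·0.92784·[1 + 0.0732·0.37299/0.32927] = -10.059 m/s.
|v| = 10.059 m/s.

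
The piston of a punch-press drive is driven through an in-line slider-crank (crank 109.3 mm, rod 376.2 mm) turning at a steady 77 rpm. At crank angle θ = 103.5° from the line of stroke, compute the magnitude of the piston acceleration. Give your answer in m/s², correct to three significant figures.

ω = 2π·77/60 = 8.063 rad/s
x(θ) = r cosθ + √(L² − r² sin²θ); with ω constant, a = ω²·d²x/dθ².
d²x/dθ² = −r cosθ − r²(cos2θ)/√u − r⁴ sin²2θ/(4u^{3/2}),  u = L² − r² sin²θ = 0.130231 m².
Substituting r = 0.1093 m, L = 0.3762 m, θ = 103.5°: d²x/dθ² = +0.054855 m.
a = ω²·d²x/dθ² = (8.063)²·(+0.054855) = +3.5666 m/s²;  |a| = 3.5666 m/s².

3.57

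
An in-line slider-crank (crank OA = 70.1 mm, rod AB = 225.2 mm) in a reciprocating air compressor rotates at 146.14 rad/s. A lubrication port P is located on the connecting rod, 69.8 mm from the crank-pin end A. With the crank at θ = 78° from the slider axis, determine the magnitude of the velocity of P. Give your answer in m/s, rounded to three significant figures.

10.3

ω = 146.1 rad/s.  Crank-pin speed |V_A| = rω = 10.244 m/s, perpendicular to OA.
Rod angle: sinφ = −(r/L) sinθ ⇒ φ = -17.727°; ω_rod = −rω cosθ/√(L²−r²sin²θ) = -9.9294 rad/s.
V_P = V_A + ω_rod × AP, with AP = 0.0698 m along the rod.
Components: V_Px = −rω sinθ − a·ω_rod·sinφ = -10.232 m/s;  V_Py = rω cosθ + a·ω_rod·cosφ = +1.4698 m/s.
|V_P| = √(V_Px² + V_Py²) = 10.337 m/s.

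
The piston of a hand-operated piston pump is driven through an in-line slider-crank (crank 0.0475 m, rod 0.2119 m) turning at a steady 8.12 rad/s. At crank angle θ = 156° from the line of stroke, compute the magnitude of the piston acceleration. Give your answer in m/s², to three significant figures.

2.38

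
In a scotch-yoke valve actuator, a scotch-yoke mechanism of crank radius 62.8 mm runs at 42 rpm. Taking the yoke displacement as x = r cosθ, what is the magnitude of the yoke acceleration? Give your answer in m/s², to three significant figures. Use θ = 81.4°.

ω = 4.398 rad/s (from 42 rpm).
x = r cosθ ⇒ ẍ = −rω² cosθ (ω constant).
|a| = rω²|cosθ| = 0.0628·(4.398)²·|cos 81.4°| = 0.18166 m/s².

0.182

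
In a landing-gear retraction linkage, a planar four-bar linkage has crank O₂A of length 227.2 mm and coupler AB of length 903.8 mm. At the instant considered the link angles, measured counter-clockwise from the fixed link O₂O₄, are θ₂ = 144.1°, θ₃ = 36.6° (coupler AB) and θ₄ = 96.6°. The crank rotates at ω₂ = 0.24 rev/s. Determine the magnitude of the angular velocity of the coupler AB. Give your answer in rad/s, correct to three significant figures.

0.323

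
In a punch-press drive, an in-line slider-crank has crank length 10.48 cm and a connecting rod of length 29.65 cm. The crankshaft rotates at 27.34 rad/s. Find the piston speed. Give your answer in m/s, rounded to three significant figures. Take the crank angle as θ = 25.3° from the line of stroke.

1.62

ω = 27.34 rad/s
For an in-line slider-crank, x = r cosθ + √(L² − r² sin²θ), so v = −rω sinθ·[1 + r cosθ/√(L² − r² sin²θ)].
With r = 0.1048 m, L = 0.2965 m, θ = 25.3°: √(L² − r² sin²θ) = 0.2931 m.
v = −0.1048·27.34·0.42736·[1 + 0.1048·0.90408/0.2931] = -1.6203 m/s.
|v| = 1.6203 m/s.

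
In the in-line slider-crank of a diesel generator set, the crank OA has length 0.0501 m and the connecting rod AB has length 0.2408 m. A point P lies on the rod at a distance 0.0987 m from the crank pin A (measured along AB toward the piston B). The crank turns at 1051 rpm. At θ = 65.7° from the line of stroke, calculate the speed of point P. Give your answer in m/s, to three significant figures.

5.37

ω = 110.1 rad/s.  Crank-pin speed |V_A| = rω = 5.514 m/s, perpendicular to OA.
Rod angle: sinφ = −(r/L) sinθ ⇒ φ = -10.931°; ω_rod = −rω cosθ/√(L²−r²sin²θ) = -9.5973 rad/s.
V_P = V_A + ω_rod × AP, with AP = 0.0987 m along the rod.
Components: V_Px = −rω sinθ − a·ω_rod·sinφ = -5.2051 m/s;  V_Py = rω cosθ + a·ω_rod·cosφ = +1.339 m/s.
|V_P| = √(V_Px² + V_Py²) = 5.3746 m/s.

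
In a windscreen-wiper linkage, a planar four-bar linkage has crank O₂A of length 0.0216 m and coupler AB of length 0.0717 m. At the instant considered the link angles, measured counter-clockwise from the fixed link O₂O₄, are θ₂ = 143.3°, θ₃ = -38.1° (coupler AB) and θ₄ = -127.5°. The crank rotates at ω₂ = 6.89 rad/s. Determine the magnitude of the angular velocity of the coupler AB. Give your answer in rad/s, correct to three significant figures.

2.08

ω₂ = 6.89 rad/s
Differentiating the loop-closure r₂e^{iθ₂}+r₃e^{iθ₃}=r₁+r₄e^{iθ₄} gives r₂ω₂e^{iθ₂}+r₃ω₃e^{iθ₃}=r₄ω₄e^{iθ₄}.
Eliminating the other unknown: ω₃ = r₂ω₂ sin(θ₄−θ₂) / [r₃ sin(θ₃−θ₄)].
Numerator sine = +0.99990; denominator sine = +0.99995.
Result = 0.0216·6.89·(+0.99990) / (0.0717·(+0.99995)) = +2.0756 rad/s; magnitude 2.0756 rad/s.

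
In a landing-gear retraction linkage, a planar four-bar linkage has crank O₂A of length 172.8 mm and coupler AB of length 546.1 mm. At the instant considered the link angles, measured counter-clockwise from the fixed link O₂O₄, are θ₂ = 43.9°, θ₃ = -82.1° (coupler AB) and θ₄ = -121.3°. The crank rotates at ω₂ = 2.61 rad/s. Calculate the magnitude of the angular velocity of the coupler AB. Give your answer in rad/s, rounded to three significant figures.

0.334

ω₂ = 2.61 rad/s
Differentiating the loop-closure r₂e^{iθ₂}+r₃e^{iθ₃}=r₁+r₄e^{iθ₄} gives r₂ω₂e^{iθ₂}+r₃ω₃e^{iθ₃}=r₄ω₄e^{iθ₄}.
Eliminating the other unknown: ω₃ = r₂ω₂ sin(θ₄−θ₂) / [r₃ sin(θ₃−θ₄)].
Numerator sine = -0.25545; denominator sine = +0.63203.
Result = 0.1728·2.61·(-0.25545) / (0.5461·(+0.63203)) = -0.33379 rad/s; magnitude 0.33379 rad/s.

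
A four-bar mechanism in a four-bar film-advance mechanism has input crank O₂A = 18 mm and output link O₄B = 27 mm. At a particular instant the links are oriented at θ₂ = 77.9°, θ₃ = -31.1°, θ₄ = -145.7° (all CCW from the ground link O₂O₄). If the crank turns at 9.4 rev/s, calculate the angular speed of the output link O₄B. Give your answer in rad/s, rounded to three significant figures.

40.9

ω₂ = 59.06 rad/s (from 9.4 rev/s).
Differentiating the loop-closure r₂e^{iθ₂}+r₃e^{iθ₃}=r₁+r₄e^{iθ₄} gives r₂ω₂e^{iθ₂}+r₃ω₃e^{iθ₃}=r₄ω₄e^{iθ₄}.
Eliminating the other unknown: ω₄ = r₂ω₂ sin(θ₂−θ₃) / [r₄ sin(θ₄−θ₃)].
Numerator sine = +0.94552; denominator sine = -0.90924.
Result = 0.018·59.06·(+0.94552) / (0.027·(-0.90924)) = -40.946 rad/s; magnitude 40.946 rad/s.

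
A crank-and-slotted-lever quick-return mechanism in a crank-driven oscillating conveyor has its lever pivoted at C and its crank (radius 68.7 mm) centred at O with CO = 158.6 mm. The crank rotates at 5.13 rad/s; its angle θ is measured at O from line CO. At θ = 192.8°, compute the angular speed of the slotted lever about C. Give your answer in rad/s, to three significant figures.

3.51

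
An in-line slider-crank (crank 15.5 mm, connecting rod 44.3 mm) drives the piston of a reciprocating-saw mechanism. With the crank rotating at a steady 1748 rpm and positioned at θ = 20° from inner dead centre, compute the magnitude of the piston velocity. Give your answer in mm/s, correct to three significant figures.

1290

ω = 2π·1748/60 = 183.1 rad/s
For an in-line slider-crank, x = r cosθ + √(L² − r² sin²θ), so v = −rω sinθ·[1 + r cosθ/√(L² − r² sin²θ)].
With r = 0.0155 m, L = 0.0443 m, θ = 20°: √(L² − r² sin²θ) = 0.043982 m.
v = −0.0155·183.1·0.34202·[1 + 0.0155·0.93969/0.043982] = -1.2918 m/s.
|v| = 1.2918 m/s = 1291.8 mm/s.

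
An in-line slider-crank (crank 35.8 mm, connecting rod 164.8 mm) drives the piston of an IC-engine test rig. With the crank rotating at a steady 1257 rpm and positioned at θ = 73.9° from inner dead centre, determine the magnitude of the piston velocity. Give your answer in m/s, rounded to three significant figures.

ω = 2π·1257/60 = 131.6 rad/s
For an in-line slider-crank, x = r cosθ + √(L² − r² sin²θ), so v = −rω sinθ·[1 + r cosθ/√(L² − r² sin²θ)].
With r = 0.0358 m, L = 0.1648 m, θ = 73.9°: √(L² − r² sin²θ) = 0.16117 m.
v = −0.0358·131.6·0.96078·[1 + 0.0358·0.27731/0.16117] = -4.8065 m/s.
|v| = 4.8065 m/s.

4.81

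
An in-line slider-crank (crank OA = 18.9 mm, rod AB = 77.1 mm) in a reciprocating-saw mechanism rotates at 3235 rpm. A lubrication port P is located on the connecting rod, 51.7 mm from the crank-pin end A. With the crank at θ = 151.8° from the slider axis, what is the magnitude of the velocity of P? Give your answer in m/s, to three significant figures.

3.18

ω = 338.8 rad/s.  Crank-pin speed |V_A| = rω = 6.4027 m/s, perpendicular to OA.
Rod angle: sinφ = −(r/L) sinθ ⇒ φ = -6.652°; ω_rod = −rω cosθ/√(L²−r²sin²θ) = +73.683 rad/s.
V_P = V_A + ω_rod × AP, with AP = 0.0517 m along the rod.
Components: V_Px = −rω sinθ − a·ω_rod·sinφ = -2.5843 m/s;  V_Py = rω cosθ + a·ω_rod·cosφ = -1.859 m/s.
|V_P| = √(V_Px² + V_Py²) = 3.1835 m/s.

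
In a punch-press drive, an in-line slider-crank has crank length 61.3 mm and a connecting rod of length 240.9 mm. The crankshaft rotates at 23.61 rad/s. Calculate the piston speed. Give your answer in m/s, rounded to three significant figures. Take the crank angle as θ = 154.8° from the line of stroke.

0.474

ω = 23.61 rad/s
For an in-line slider-crank, x = r cosθ + √(L² − r² sin²θ), so v = −rω sinθ·[1 + r cosθ/√(L² − r² sin²θ)].
With r = 0.0613 m, L = 0.2409 m, θ = 154.8°: √(L² − r² sin²θ) = 0.23948 m.
v = −0.0613·23.61·0.42578·[1 + 0.0613·-0.90483/0.23948] = -0.4735 m/s.
|v| = 0.4735 m/s.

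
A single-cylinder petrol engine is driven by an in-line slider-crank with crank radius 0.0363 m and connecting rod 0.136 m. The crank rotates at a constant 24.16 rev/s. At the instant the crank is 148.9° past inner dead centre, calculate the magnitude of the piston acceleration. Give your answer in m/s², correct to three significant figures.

ω = 2π·24.2 = 151.8 rad/s
x(θ) = r cosθ + √(L² − r² sin²θ); with ω constant, a = ω²·d²x/dθ².
d²x/dθ² = −r cosθ − r²(cos2θ)/√u − r⁴ sin²2θ/(4u^{3/2}),  u = L² − r² sin²θ = 0.0181444 m².
Substituting r = 0.0363 m, L = 0.136 m, θ = 148.9°: d²x/dθ² = +0.026381 m.
a = ω²·d²x/dθ² = (151.8)²·(+0.026381) = +607.92 m/s²;  |a| = 607.92 m/s².

608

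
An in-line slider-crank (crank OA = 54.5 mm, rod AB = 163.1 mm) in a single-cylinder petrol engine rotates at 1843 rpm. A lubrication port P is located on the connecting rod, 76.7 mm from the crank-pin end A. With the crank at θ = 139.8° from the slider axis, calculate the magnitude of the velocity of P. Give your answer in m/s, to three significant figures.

7.32

ω = 193 rad/s.  Crank-pin speed |V_A| = rω = 10.518 m/s, perpendicular to OA.
Rod angle: sinφ = −(r/L) sinθ ⇒ φ = -12.455°; ω_rod = −rω cosθ/√(L²−r²sin²θ) = +50.445 rad/s.
V_P = V_A + ω_rod × AP, with AP = 0.0767 m along the rod.
Components: V_Px = −rω sinθ − a·ω_rod·sinφ = -5.9547 m/s;  V_Py = rω cosθ + a·ω_rod·cosφ = -4.2559 m/s.
|V_P| = √(V_Px² + V_Py²) = 7.3192 m/s.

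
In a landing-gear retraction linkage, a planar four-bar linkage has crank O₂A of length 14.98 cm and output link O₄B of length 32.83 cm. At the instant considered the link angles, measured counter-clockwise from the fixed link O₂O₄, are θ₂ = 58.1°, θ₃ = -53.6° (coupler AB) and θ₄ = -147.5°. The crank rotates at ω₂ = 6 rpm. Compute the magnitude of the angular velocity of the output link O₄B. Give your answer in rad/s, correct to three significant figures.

ω₂ = 0.6283 rad/s (from 6 rpm).
Differentiating the loop-closure r₂e^{iθ₂}+r₃e^{iθ₃}=r₁+r₄e^{iθ₄} gives r₂ω₂e^{iθ₂}+r₃ω₃e^{iθ₃}=r₄ω₄e^{iθ₄}.
Eliminating the other unknown: ω₄ = r₂ω₂ sin(θ₂−θ₃) / [r₄ sin(θ₄−θ₃)].
Numerator sine = +0.92913; denominator sine = -0.99768.
Result = 0.1498·0.6283·(+0.92913) / (0.3283·(-0.99768)) = -0.267 rad/s; magnitude 0.267 rad/s.

0.267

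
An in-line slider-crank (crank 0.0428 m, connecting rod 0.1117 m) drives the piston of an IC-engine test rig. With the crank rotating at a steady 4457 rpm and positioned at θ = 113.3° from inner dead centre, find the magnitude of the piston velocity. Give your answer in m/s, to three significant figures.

ω = 2π·4457/60 = 466.7 rad/s
For an in-line slider-crank, x = r cosθ + √(L² − r² sin²θ), so v = −rω sinθ·[1 + r cosθ/√(L² − r² sin²θ)].
With r = 0.0428 m, L = 0.1117 m, θ = 113.3°: √(L² − r² sin²θ) = 0.10455 m.
v = −0.0428·466.7·0.91845·[1 + 0.0428·-0.39555/0.10455] = -15.376 m/s.
|v| = 15.376 m/s.

15.4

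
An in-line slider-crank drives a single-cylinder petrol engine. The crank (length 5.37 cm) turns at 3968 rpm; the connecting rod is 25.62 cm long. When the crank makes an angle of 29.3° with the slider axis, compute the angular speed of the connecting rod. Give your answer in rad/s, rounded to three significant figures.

ω = 415.5 rad/s (converted from 3968 rpm).
The rod makes angle φ with the slider axis where L sinφ = r sinθ; differentiating, L cosφ·φ̇ = r ω cosθ.
L cosφ = √(L² − r² sin²θ) = 0.25485 m.
|ω_rod| = r ω |cosθ| / √(L² − r² sin²θ) = 0.0537·415.5·0.87207/0.25485 = 76.356 rad/s.

76.4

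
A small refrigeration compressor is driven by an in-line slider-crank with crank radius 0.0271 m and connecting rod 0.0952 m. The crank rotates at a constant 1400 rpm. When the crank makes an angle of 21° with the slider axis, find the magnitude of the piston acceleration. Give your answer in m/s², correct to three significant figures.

669

ω = 2π·1400/60 = 146.6 rad/s
x(θ) = r cosθ + √(L² − r² sin²θ); with ω constant, a = ω²·d²x/dθ².
d²x/dθ² = −r cosθ − r²(cos2θ)/√u − r⁴ sin²2θ/(4u^{3/2}),  u = L² − r² sin²θ = 0.00896872 m².
Substituting r = 0.0271 m, L = 0.0952 m, θ = 21°: d²x/dθ² = -0.031134 m.
a = ω²·d²x/dθ² = (146.6)²·(-0.031134) = -669.19 m/s²;  |a| = 669.19 m/s².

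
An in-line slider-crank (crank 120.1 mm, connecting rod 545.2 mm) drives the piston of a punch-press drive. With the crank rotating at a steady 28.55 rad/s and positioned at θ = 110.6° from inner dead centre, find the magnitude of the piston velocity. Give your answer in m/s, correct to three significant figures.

2.96

ω = 28.55 rad/s
For an in-line slider-crank, x = r cosθ + √(L² − r² sin²θ), so v = −rω sinθ·[1 + r cosθ/√(L² − r² sin²θ)].
With r = 0.1201 m, L = 0.5452 m, θ = 110.6°: √(L² − r² sin²θ) = 0.53348 m.
v = −0.1201·28.55·0.93606·[1 + 0.1201·-0.35184/0.53348] = -2.9554 m/s.
|v| = 2.9554 m/s.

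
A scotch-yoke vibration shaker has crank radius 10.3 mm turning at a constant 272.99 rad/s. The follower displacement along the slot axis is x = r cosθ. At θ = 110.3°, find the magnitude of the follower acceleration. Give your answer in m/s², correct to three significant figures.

ω = 273 rad/s
x = r cosθ ⇒ ẍ = −rω² cosθ (ω constant).
|a| = rω²|cosθ| = 0.0103·(273)²·|cos 110.3°| = 266.31 m/s².

266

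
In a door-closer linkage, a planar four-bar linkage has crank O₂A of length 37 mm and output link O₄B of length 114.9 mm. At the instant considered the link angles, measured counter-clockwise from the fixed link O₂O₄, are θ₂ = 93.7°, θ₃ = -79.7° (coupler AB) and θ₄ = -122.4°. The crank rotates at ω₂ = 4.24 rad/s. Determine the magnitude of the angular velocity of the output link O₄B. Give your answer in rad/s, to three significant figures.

0.231

ω₂ = 4.24 rad/s
Differentiating the loop-closure r₂e^{iθ₂}+r₃e^{iθ₃}=r₁+r₄e^{iθ₄} gives r₂ω₂e^{iθ₂}+r₃ω₃e^{iθ₃}=r₄ω₄e^{iθ₄}.
Eliminating the other unknown: ω₄ = r₂ω₂ sin(θ₂−θ₃) / [r₄ sin(θ₄−θ₃)].
Numerator sine = +0.11494; denominator sine = -0.67816.
Result = 0.037·4.24·(+0.11494) / (0.1149·(-0.67816)) = -0.23141 rad/s; magnitude 0.23141 rad/s.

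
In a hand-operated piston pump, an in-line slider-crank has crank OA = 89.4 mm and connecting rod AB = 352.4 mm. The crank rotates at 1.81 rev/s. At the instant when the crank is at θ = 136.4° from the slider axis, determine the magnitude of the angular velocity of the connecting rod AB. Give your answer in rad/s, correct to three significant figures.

2.12

ω = 11.37 rad/s (converted from 1.81 rev/s).
The rod makes angle φ with the slider axis where L sinφ = r sinθ; differentiating, L cosφ·φ̇ = r ω cosθ.
L cosφ = √(L² − r² sin²θ) = 0.34697 m.
|ω_rod| = r ω |cosθ| / √(L² − r² sin²θ) = 0.0894·11.37·0.72417/0.34697 = 2.122 rad/s.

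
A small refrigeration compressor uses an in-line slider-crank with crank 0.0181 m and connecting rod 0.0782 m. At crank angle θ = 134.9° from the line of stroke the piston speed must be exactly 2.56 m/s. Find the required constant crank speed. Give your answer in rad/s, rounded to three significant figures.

For an in-line slider-crank, |v_piston| = rω|sinθ|·[1 + r cosθ/√(L² − r² sin²θ)].
With r = 0.0181 m, L = 0.0782 m, θ = 134.9°: the bracketed kinematic factor |dx/dθ| = 0.010698 m.
ω = v/|dx/dθ| = 2.56/0.010698 = 239.31 rad/s.

239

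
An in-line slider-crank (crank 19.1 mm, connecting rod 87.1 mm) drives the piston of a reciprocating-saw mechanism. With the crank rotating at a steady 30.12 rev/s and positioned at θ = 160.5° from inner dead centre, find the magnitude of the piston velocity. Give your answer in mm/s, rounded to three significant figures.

957

ω = 2π·30.1 = 189.2 rad/s
For an in-line slider-crank, x = r cosθ + √(L² − r² sin²θ), so v = −rω sinθ·[1 + r cosθ/√(L² − r² sin²θ)].
With r = 0.0191 m, L = 0.0871 m, θ = 160.5°: √(L² − r² sin²θ) = 0.086866 m.
v = −0.0191·189.2·0.33381·[1 + 0.0191·-0.94264/0.086866] = -0.95651 m/s.
|v| = 0.95651 m/s = 956.51 mm/s.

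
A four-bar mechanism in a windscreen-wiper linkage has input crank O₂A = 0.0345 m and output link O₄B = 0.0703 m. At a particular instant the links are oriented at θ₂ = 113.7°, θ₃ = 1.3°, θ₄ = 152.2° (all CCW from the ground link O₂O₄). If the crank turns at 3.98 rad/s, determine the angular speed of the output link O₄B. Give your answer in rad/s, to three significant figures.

3.71

ω₂ = 3.98 rad/s
Differentiating the loop-closure r₂e^{iθ₂}+r₃e^{iθ₃}=r₁+r₄e^{iθ₄} gives r₂ω₂e^{iθ₂}+r₃ω₃e^{iθ₃}=r₄ω₄e^{iθ₄}.
Eliminating the other unknown: ω₄ = r₂ω₂ sin(θ₂−θ₃) / [r₄ sin(θ₄−θ₃)].
Numerator sine = +0.92455; denominator sine = +0.48634.
Result = 0.0345·3.98·(+0.92455) / (0.0703·(+0.48634)) = +3.7131 rad/s; magnitude 3.7131 rad/s.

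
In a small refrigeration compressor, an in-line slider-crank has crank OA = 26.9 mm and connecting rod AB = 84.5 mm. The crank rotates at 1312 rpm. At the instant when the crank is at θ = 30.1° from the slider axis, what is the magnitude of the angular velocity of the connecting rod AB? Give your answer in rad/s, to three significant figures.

ω = 137.4 rad/s (converted from 1312 rpm).
The rod makes angle φ with the slider axis where L sinφ = r sinθ; differentiating, L cosφ·φ̇ = r ω cosθ.
L cosφ = √(L² − r² sin²θ) = 0.083416 m.
|ω_rod| = r ω |cosθ| / √(L² − r² sin²θ) = 0.0269·137.4·0.86515/0.083416 = 38.332 rad/s.

38.3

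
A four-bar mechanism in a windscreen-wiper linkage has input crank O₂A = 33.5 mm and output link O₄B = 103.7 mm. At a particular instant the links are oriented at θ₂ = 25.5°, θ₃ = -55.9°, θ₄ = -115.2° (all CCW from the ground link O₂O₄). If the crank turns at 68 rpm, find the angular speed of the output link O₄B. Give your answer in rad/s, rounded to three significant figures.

2.65

ω₂ = 7.121 rad/s (from 68 rpm).
Differentiating the loop-closure r₂e^{iθ₂}+r₃e^{iθ₃}=r₁+r₄e^{iθ₄} gives r₂ω₂e^{iθ₂}+r₃ω₃e^{iθ₃}=r₄ω₄e^{iθ₄}.
Eliminating the other unknown: ω₄ = r₂ω₂ sin(θ₂−θ₃) / [r₄ sin(θ₄−θ₃)].
Numerator sine = +0.98876; denominator sine = -0.85985.
Result = 0.0335·7.121·(+0.98876) / (0.1037·(-0.85985)) = -2.6453 rad/s; magnitude 2.6453 rad/s.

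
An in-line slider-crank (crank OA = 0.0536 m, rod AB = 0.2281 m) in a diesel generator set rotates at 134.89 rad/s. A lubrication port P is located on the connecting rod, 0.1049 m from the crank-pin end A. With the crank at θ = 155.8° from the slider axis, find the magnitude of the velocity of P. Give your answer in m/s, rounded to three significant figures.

ω = 134.9 rad/s.  Crank-pin speed |V_A| = rω = 7.2301 m/s, perpendicular to OA.
Rod angle: sinφ = −(r/L) sinθ ⇒ φ = -5.528°; ω_rod = −rω cosθ/√(L²−r²sin²θ) = +29.047 rad/s.
V_P = V_A + ω_rod × AP, with AP = 0.1049 m along the rod.
Components: V_Px = −rω sinθ − a·ω_rod·sinφ = -2.6703 m/s;  V_Py = rω cosθ + a·ω_rod·cosφ = -3.5619 m/s.
|V_P| = √(V_Px² + V_Py²) = 4.4517 m/s.

4.45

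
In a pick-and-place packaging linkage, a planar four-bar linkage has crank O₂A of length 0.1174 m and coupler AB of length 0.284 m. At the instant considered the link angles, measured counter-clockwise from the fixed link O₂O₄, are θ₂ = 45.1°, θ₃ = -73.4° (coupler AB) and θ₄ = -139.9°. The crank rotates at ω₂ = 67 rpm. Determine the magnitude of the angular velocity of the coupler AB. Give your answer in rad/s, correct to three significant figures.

ω₂ = 7.016 rad/s (from 67 rpm).
Differentiating the loop-closure r₂e^{iθ₂}+r₃e^{iθ₃}=r₁+r₄e^{iθ₄} gives r₂ω₂e^{iθ₂}+r₃ω₃e^{iθ₃}=r₄ω₄e^{iθ₄}.
Eliminating the other unknown: ω₃ = r₂ω₂ sin(θ₄−θ₂) / [r₃ sin(θ₃−θ₄)].
Numerator sine = +0.08716; denominator sine = +0.91706.
Result = 0.1174·7.016·(+0.08716) / (0.284·(+0.91706)) = +0.27565 rad/s; magnitude 0.27565 rad/s.

0.276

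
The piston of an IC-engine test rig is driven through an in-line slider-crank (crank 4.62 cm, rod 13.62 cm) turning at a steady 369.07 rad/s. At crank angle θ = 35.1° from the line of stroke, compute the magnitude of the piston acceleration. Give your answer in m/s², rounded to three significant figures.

5940

ω = 369.1 rad/s
x(θ) = r cosθ + √(L² − r² sin²θ); with ω constant, a = ω²·d²x/dθ².
d²x/dθ² = −r cosθ − r²(cos2θ)/√u − r⁴ sin²2θ/(4u^{3/2}),  u = L² − r² sin²θ = 0.0178447 m².
Substituting r = 0.0462 m, L = 0.1362 m, θ = 35.1°: d²x/dθ² = -0.043634 m.
a = ω²·d²x/dθ² = (369.1)²·(-0.043634) = -5943.5 m/s²;  |a| = 5943.5 m/s².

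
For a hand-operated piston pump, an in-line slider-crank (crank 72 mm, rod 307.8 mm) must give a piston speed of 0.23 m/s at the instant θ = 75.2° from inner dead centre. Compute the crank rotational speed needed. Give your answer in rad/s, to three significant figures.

3.11

For an in-line slider-crank, |v_piston| = rω|sinθ|·[1 + r cosθ/√(L² − r² sin²θ)].
With r = 0.072 m, L = 0.3078 m, θ = 75.2°: the bracketed kinematic factor |dx/dθ| = 0.073881 m.
ω = v/|dx/dθ| = 0.23/0.073881 = 3.1131 rad/s.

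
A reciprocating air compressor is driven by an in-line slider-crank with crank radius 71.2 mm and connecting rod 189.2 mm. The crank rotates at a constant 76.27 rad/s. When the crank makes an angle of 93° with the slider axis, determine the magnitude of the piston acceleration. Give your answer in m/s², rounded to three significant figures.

ω = 76.27 rad/s
x(θ) = r cosθ + √(L² − r² sin²θ); with ω constant, a = ω²·d²x/dθ².
d²x/dθ² = −r cosθ − r²(cos2θ)/√u − r⁴ sin²2θ/(4u^{3/2}),  u = L² − r² sin²θ = 0.0307411 m².
Substituting r = 0.0712 m, L = 0.1892 m, θ = 93°: d²x/dθ² = +0.032468 m.
a = ω²·d²x/dθ² = (76.27)²·(+0.032468) = +188.87 m/s²;  |a| = 188.87 m/s².

189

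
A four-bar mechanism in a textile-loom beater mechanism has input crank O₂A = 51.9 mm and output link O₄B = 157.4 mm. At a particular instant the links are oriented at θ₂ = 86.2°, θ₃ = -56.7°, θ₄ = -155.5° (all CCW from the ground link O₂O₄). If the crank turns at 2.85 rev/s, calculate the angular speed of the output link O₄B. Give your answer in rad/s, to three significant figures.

ω₂ = 17.91 rad/s (from 2.85 rev/s).
Differentiating the loop-closure r₂e^{iθ₂}+r₃e^{iθ₃}=r₁+r₄e^{iθ₄} gives r₂ω₂e^{iθ₂}+r₃ω₃e^{iθ₃}=r₄ω₄e^{iθ₄}.
Eliminating the other unknown: ω₄ = r₂ω₂ sin(θ₂−θ₃) / [r₄ sin(θ₄−θ₃)].
Numerator sine = +0.60321; denominator sine = -0.98823.
Result = 0.0519·17.91·(+0.60321) / (0.1574·(-0.98823)) = -3.6041 rad/s; magnitude 3.6041 rad/s.

3.60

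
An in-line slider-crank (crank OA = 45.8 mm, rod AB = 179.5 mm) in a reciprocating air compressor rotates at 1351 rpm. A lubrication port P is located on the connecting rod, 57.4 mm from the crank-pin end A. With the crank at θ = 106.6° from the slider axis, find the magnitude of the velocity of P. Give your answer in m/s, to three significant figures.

ω = 141.5 rad/s.  Crank-pin speed |V_A| = rω = 6.4796 m/s, perpendicular to OA.
Rod angle: sinφ = −(r/L) sinθ ⇒ φ = -14.153°; ω_rod = −rω cosθ/√(L²−r²sin²θ) = +10.636 rad/s.
V_P = V_A + ω_rod × AP, with AP = 0.0574 m along the rod.
Components: V_Px = −rω sinθ − a·ω_rod·sinφ = -6.0603 m/s;  V_Py = rω cosθ + a·ω_rod·cosφ = -1.2592 m/s.
|V_P| = √(V_Px² + V_Py²) = 6.1897 m/s.

6.19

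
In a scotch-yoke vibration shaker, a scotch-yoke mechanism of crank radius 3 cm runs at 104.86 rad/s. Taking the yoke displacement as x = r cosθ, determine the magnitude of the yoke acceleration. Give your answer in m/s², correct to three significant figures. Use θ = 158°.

306

ω = 104.9 rad/s
x = r cosθ ⇒ ẍ = −rω² cosθ (ω constant).
|a| = rω²|cosθ| = 0.03·(104.9)²·|cos 158°| = 305.85 m/s².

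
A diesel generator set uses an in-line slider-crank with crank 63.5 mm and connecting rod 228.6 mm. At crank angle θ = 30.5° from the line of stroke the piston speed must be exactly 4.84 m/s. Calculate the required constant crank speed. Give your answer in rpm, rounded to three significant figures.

For an in-line slider-crank, |v_piston| = rω|sinθ|·[1 + r cosθ/√(L² − r² sin²θ)].
With r = 0.0635 m, L = 0.2286 m, θ = 30.5°: the bracketed kinematic factor |dx/dθ| = 0.04002 m.
ω = v/|dx/dθ| = 4.84/0.04002 = 120.94 rad/s.
N = 60ω/(2π) = 1154.9 rpm.

1150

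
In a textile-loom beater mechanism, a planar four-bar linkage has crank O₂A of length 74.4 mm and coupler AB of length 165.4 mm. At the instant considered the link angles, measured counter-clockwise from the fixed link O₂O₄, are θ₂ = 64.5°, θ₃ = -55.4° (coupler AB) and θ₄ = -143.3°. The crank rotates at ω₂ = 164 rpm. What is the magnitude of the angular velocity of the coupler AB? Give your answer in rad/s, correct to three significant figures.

3.61

ω₂ = 17.17 rad/s (from 164 rpm).
Differentiating the loop-closure r₂e^{iθ₂}+r₃e^{iθ₃}=r₁+r₄e^{iθ₄} gives r₂ω₂e^{iθ₂}+r₃ω₃e^{iθ₃}=r₄ω₄e^{iθ₄}.
Eliminating the other unknown: ω₃ = r₂ω₂ sin(θ₄−θ₂) / [r₃ sin(θ₃−θ₄)].
Numerator sine = +0.46639; denominator sine = +0.99933.
Result = 0.0744·17.17·(+0.46639) / (0.1654·(+0.99933)) = +3.6054 rad/s; magnitude 3.6054 rad/s.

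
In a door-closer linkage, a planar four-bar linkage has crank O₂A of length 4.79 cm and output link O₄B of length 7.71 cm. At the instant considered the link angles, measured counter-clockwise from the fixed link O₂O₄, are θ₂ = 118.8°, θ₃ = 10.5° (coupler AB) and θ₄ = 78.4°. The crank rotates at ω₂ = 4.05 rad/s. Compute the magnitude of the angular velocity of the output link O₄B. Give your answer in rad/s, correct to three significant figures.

2.58

ω₂ = 4.05 rad/s
Differentiating the loop-closure r₂e^{iθ₂}+r₃e^{iθ₃}=r₁+r₄e^{iθ₄} gives r₂ω₂e^{iθ₂}+r₃ω₃e^{iθ₃}=r₄ω₄e^{iθ₄}.
Eliminating the other unknown: ω₄ = r₂ω₂ sin(θ₂−θ₃) / [r₄ sin(θ₄−θ₃)].
Numerator sine = +0.94943; denominator sine = +0.92653.
Result = 0.0479·4.05·(+0.94943) / (0.0771·(+0.92653)) = +2.5783 rad/s; magnitude 2.5783 rad/s.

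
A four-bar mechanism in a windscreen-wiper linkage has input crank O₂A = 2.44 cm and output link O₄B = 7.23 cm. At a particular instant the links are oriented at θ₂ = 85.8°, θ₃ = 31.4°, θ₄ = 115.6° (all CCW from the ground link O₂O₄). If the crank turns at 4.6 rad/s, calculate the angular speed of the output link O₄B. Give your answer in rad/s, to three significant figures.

1.27

ω₂ = 4.6 rad/s
Differentiating the loop-closure r₂e^{iθ₂}+r₃e^{iθ₃}=r₁+r₄e^{iθ₄} gives r₂ω₂e^{iθ₂}+r₃ω₃e^{iθ₃}=r₄ω₄e^{iθ₄}.
Eliminating the other unknown: ω₄ = r₂ω₂ sin(θ₂−θ₃) / [r₄ sin(θ₄−θ₃)].
Numerator sine = +0.81310; denominator sine = +0.99488.
Result = 0.0244·4.6·(+0.81310) / (0.0723·(+0.99488)) = +1.2688 rad/s; magnitude 1.2688 rad/s.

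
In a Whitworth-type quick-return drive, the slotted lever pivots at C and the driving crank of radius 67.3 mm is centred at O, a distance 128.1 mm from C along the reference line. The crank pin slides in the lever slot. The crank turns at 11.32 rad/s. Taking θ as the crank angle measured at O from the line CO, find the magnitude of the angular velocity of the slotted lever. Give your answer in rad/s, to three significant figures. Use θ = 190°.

11.3

ω = 11.32 rad/s
Crank pin A relative to C: A = (d + r cosθ, r sinθ); lever angle φ = atan2(r sinθ, d + r cosθ).
Differentiating tanφ: φ̇ = rω(d cosθ + r)/(d² + r² + 2dr cosθ).
d² + r² + 2dr cosθ = |CA|² = 0.00395859 m²;  d cosθ + r = -0.058854 m.
|ω_lever| = |0.0673·11.32·-0.058854| / 0.00395859 = 11.327 rad/s.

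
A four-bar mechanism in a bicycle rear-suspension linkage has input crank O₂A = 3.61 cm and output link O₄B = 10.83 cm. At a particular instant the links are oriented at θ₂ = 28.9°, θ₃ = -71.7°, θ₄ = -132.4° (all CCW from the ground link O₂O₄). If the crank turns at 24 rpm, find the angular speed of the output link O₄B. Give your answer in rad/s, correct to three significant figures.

ω₂ = 2.513 rad/s (from 24 rpm).
Differentiating the loop-closure r₂e^{iθ₂}+r₃e^{iθ₃}=r₁+r₄e^{iθ₄} gives r₂ω₂e^{iθ₂}+r₃ω₃e^{iθ₃}=r₄ω₄e^{iθ₄}.
Eliminating the other unknown: ω₄ = r₂ω₂ sin(θ₂−θ₃) / [r₄ sin(θ₄−θ₃)].
Numerator sine = +0.98294; denominator sine = -0.87207.
Result = 0.0361·2.513·(+0.98294) / (0.1083·(-0.87207)) = -0.94426 rad/s; magnitude 0.94426 rad/s.

0.944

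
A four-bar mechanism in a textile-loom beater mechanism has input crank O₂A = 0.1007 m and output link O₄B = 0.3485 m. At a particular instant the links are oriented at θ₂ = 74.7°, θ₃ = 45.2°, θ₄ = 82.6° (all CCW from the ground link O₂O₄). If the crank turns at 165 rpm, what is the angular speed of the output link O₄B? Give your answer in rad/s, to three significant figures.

ω₂ = 17.28 rad/s (from 165 rpm).
Differentiating the loop-closure r₂e^{iθ₂}+r₃e^{iθ₃}=r₁+r₄e^{iθ₄} gives r₂ω₂e^{iθ₂}+r₃ω₃e^{iθ₃}=r₄ω₄e^{iθ₄}.
Eliminating the other unknown: ω₄ = r₂ω₂ sin(θ₂−θ₃) / [r₄ sin(θ₄−θ₃)].
Numerator sine = +0.49242; denominator sine = +0.60738.
Result = 0.1007·17.28·(+0.49242) / (0.3485·(+0.60738)) = +4.0478 rad/s; magnitude 4.0478 rad/s.

4.05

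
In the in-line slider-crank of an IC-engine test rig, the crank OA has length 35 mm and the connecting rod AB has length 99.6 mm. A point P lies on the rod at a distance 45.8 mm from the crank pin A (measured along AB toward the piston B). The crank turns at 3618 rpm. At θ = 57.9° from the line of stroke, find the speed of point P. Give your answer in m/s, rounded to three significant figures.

ω = 378.9 rad/s.  Crank-pin speed |V_A| = rω = 13.261 m/s, perpendicular to OA.
Rod angle: sinφ = −(r/L) sinθ ⇒ φ = -17.319°; ω_rod = −rω cosθ/√(L²−r²sin²θ) = -74.11 rad/s.
V_P = V_A + ω_rod × AP, with AP = 0.0458 m along the rod.
Components: V_Px = −rω sinθ − a·ω_rod·sinφ = -12.244 m/s;  V_Py = rω cosθ + a·ω_rod·cosφ = +3.8063 m/s.
|V_P| = √(V_Px² + V_Py²) = 12.822 m/s.

12.8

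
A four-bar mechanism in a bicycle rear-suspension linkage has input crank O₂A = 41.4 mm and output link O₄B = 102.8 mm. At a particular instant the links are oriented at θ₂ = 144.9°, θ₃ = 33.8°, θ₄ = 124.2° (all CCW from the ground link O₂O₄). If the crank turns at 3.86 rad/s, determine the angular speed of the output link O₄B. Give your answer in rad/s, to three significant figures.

ω₂ = 3.86 rad/s
Differentiating the loop-closure r₂e^{iθ₂}+r₃e^{iθ₃}=r₁+r₄e^{iθ₄} gives r₂ω₂e^{iθ₂}+r₃ω₃e^{iθ₃}=r₄ω₄e^{iθ₄}.
Eliminating the other unknown: ω₄ = r₂ω₂ sin(θ₂−θ₃) / [r₄ sin(θ₄−θ₃)].
Numerator sine = +0.93295; denominator sine = +0.99998.
Result = 0.0414·3.86·(+0.93295) / (0.1028·(+0.99998)) = +1.4503 rad/s; magnitude 1.4503 rad/s.

1.45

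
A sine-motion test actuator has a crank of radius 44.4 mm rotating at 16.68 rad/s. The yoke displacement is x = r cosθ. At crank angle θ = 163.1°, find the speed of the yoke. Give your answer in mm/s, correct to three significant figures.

215

ω = 16.68 rad/s
x = r cosθ ⇒ ẋ = −rω sinθ.
|v| = rω|sinθ| = 0.0444·16.68·|sin 163.1°| = 0.21529 m/s = 215.29 mm/s.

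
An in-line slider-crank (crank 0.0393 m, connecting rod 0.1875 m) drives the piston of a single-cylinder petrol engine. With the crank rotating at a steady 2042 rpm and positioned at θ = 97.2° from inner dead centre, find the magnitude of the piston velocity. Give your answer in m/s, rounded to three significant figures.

ω = 2π·2042/60 = 213.8 rad/s
For an in-line slider-crank, x = r cosθ + √(L² − r² sin²θ), so v = −rω sinθ·[1 + r cosθ/√(L² − r² sin²θ)].
With r = 0.0393 m, L = 0.1875 m, θ = 97.2°: √(L² − r² sin²θ) = 0.1834 m.
v = −0.0393·213.8·0.99211·[1 + 0.0393·-0.12533/0.1834] = -8.1136 m/s.
|v| = 8.1136 m/s.

8.11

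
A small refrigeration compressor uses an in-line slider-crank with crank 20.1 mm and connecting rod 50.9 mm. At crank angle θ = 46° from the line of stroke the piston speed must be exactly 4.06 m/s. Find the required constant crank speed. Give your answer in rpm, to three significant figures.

For an in-line slider-crank, |v_piston| = rω|sinθ|·[1 + r cosθ/√(L² − r² sin²θ)].
With r = 0.0201 m, L = 0.0509 m, θ = 46°: the bracketed kinematic factor |dx/dθ| = 0.018595 m.
ω = v/|dx/dθ| = 4.06/0.018595 = 218.33 rad/s.
N = 60ω/(2π) = 2084.9 rpm.

2080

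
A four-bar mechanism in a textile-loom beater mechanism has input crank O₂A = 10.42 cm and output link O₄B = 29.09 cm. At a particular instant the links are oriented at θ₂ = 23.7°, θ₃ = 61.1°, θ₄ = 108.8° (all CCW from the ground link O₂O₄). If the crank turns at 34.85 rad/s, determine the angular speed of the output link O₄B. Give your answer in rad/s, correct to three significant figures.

10.3

ω₂ = 34.85 rad/s
Differentiating the loop-closure r₂e^{iθ₂}+r₃e^{iθ₃}=r₁+r₄e^{iθ₄} gives r₂ω₂e^{iθ₂}+r₃ω₃e^{iθ₃}=r₄ω₄e^{iθ₄}.
Eliminating the other unknown: ω₄ = r₂ω₂ sin(θ₂−θ₃) / [r₄ sin(θ₄−θ₃)].
Numerator sine = -0.60738; denominator sine = +0.73963.
Result = 0.1042·34.85·(-0.60738) / (0.2909·(+0.73963)) = -10.251 rad/s; magnitude 10.251 rad/s.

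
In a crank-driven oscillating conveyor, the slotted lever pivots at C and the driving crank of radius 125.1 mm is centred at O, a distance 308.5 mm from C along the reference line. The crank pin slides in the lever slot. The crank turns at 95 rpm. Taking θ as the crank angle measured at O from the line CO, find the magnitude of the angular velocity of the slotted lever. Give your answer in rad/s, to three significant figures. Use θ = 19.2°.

2.82

ω = 9.948 rad/s (from 95 rpm).
Crank pin A relative to C: A = (d + r cosθ, r sinθ); lever angle φ = atan2(r sinθ, d + r cosθ).
Differentiating tanφ: φ̇ = rω(d cosθ + r)/(d² + r² + 2dr cosθ).
d² + r² + 2dr cosθ = |CA|² = 0.183716 m²;  d cosθ + r = +0.41644 m.
|ω_lever| = |0.1251·9.948·+0.41644| / 0.183716 = 2.8211 rad/s.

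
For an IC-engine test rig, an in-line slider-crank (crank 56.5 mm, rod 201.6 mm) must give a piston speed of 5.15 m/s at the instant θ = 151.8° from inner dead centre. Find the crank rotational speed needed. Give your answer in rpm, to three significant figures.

2450

For an in-line slider-crank, |v_piston| = rω|sinθ|·[1 + r cosθ/√(L² − r² sin²θ)].
With r = 0.0565 m, L = 0.2016 m, θ = 151.8°: the bracketed kinematic factor |dx/dθ| = 0.020046 m.
ω = v/|dx/dθ| = 5.15/0.020046 = 256.91 rad/s.
N = 60ω/(2π) = 2453.3 rpm.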